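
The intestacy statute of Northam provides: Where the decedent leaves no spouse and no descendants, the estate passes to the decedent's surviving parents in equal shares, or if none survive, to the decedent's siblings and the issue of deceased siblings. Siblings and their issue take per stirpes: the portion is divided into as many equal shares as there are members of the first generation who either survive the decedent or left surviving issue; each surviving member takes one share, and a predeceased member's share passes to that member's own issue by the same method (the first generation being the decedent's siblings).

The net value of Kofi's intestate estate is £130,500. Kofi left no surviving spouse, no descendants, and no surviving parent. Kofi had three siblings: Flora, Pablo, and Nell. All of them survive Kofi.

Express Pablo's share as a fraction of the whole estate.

Pablo receives 1/3 of the estate.

The entire £130,500 passes to the siblings and their issue.
That amount (£130,500) is divided into 3 shares of £43,500: Flora, Pablo, and Nell each take £43,500.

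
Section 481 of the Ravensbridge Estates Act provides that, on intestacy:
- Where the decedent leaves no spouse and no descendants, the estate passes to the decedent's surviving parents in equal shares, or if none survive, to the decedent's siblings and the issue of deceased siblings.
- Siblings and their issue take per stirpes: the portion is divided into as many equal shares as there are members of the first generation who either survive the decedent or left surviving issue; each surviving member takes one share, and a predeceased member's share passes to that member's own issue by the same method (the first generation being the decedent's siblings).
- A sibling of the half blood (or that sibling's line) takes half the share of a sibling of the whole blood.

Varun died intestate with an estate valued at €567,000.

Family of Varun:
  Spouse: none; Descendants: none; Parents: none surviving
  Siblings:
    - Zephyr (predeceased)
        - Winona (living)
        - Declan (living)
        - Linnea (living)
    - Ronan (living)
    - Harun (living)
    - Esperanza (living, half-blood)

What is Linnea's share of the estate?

Linnea receives €54,000.

The entire €567,000 passes to the siblings and their issue.
Counting each half-blood sibling's line as half a unit, there are 7/2 units in €567,000, so one unit is €162,000. Whole-blood lines (Zephyr, Ronan, and Harun) take €162,000 each; half-blood lines (Esperanza) take €81,000 each.
Zephyr's share (€162,000) is divided into 3 shares of €54,000: Winona, Declan, and Linnea each take €54,000.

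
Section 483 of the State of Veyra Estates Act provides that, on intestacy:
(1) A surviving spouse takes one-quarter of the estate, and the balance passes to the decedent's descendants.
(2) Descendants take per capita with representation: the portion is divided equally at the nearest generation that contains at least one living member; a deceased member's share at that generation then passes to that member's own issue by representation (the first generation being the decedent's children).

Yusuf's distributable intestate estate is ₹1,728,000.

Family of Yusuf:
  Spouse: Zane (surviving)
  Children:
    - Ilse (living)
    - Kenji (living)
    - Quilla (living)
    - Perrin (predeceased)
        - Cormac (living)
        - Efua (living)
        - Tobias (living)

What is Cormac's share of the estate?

Cormac receives ₹108,000.

Zane takes one-quarter of ₹1,728,000 = ₹432,000. The remaining ₹1,296,000 passes to the descendants.
The descendants' portion (₹1,296,000) is divided into 4 shares of ₹324,000: Ilse, Kenji, and Quilla each take ₹324,000; Perrin's ₹324,000 share passes to Perrin's issue.
Perrin's share (₹324,000) is divided into 3 shares of ₹108,000: Cormac, Efua, and Tobias each take ₹108,000.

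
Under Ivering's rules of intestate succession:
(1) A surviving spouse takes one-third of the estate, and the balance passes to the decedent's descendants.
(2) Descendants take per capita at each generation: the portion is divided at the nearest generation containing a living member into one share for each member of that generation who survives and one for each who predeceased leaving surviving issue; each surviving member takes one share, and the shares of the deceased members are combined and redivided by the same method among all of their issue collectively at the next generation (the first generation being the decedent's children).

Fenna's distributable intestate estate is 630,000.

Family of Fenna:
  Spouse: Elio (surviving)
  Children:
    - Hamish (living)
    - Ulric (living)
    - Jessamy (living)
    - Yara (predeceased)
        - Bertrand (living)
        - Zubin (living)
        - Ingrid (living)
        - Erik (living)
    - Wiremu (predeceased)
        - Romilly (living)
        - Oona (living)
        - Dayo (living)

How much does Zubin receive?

Zubin receives 24,000.

Elio takes one-third of 630,000 = 210,000. The remaining 420,000 passes to the descendants.
The descendants' portion (420,000) is divided at the children's generation into 5 shares of 84,000. Hamish, Ulric, and Jessamy each take 84,000. The 2 shares of the deceased (Yara and Wiremu) are combined into a pool of 168,000.
That pool (168,000) is divided at the grandchildren's generation equally among Bertrand, Zubin, Ingrid, Erik, Romilly, Oona, and Dayo: 24,000 each.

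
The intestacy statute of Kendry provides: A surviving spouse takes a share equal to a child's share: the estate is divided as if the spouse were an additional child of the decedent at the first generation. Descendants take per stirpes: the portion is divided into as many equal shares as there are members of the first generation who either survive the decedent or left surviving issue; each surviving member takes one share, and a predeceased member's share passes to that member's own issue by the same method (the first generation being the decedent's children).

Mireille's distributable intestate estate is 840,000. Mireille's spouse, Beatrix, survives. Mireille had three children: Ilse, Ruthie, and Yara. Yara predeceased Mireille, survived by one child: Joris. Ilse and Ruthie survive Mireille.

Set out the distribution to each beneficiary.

Beatrix: 210,000; Ilse: 210,000; Ruthie: 210,000; Joris: 210,000

The spouse counts as an additional share at the children's level, so there are 4 primary shares of 210,000. Beatrix takes one such share (210,000).
The children's combined portion (630,000) is divided into 3 shares of 210,000: Ilse and Ruthie each take 210,000; Yara's 210,000 share passes to Yara's issue.
Yara's share (210,000) passes entirely to Joris.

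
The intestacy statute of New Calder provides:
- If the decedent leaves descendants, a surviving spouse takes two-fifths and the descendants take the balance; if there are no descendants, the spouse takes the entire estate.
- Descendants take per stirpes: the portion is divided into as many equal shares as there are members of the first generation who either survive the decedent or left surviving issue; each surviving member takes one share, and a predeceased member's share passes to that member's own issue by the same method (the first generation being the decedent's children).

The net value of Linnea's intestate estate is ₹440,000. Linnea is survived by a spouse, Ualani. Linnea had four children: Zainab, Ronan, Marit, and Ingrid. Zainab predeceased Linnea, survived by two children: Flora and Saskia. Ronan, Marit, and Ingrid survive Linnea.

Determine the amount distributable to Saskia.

Ualani takes two-fifths of ₹440,000 = ₹176,000. The remaining ₹264,000 passes to the descendants.
The descendants' portion (₹264,000) is divided into 4 shares of ₹66,000: Ronan, Marit, and Ingrid each take ₹66,000; Zainab's ₹66,000 share passes to Zainab's issue.
Zainab's share (₹66,000) is divided into 2 shares of ₹33,000: Flora and Saskia each take ₹33,000.

Saskia receives ₹33,000.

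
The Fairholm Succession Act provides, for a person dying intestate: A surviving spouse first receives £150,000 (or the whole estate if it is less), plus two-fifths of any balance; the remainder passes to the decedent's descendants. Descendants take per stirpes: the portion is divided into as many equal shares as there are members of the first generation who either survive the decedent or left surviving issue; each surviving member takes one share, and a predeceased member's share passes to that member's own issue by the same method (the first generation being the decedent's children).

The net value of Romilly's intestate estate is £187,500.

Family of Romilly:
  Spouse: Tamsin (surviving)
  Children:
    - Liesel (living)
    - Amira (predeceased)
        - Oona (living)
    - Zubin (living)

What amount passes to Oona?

Oona receives £7,500.

Tamsin first takes £150,000, leaving a balance of £37,500. Tamsin then takes two-fifths of the balance (£15,000), for a total of £165,000. The remaining £22,500 passes to the descendants.
The descendants' portion (£22,500) is divided into 3 shares of £7,500: Liesel and Zubin each take £7,500; Amira's £7,500 share passes to Amira's issue.
Amira's share (£7,500) passes entirely to Oona.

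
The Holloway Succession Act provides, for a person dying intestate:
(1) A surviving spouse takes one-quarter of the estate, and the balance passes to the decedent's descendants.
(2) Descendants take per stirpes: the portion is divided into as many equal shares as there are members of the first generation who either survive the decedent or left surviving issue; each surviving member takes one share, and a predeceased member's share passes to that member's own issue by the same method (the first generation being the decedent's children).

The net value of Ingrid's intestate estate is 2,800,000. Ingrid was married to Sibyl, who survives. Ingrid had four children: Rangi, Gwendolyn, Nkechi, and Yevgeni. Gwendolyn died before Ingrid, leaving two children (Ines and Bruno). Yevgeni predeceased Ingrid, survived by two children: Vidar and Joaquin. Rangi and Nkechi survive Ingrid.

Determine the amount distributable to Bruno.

Bruno receives 262,500.

Sibyl takes one-quarter of 2,800,000 = 700,000. The remaining 2,100,000 passes to the descendants.
The descendants' portion (2,100,000) is divided into 4 shares of 525,000: Rangi and Nkechi each take 525,000; Gwendolyn's 525,000 share passes to Gwendolyn's issue; Yevgeni's 525,000 share passes to Yevgeni's issue.
Gwendolyn's share (525,000) is divided into 2 shares of 262,500: Ines and Bruno each take 262,500.
Yevgeni's share (525,000) is divided into 2 shares of 262,500: Vidar and Joaquin each take 262,500.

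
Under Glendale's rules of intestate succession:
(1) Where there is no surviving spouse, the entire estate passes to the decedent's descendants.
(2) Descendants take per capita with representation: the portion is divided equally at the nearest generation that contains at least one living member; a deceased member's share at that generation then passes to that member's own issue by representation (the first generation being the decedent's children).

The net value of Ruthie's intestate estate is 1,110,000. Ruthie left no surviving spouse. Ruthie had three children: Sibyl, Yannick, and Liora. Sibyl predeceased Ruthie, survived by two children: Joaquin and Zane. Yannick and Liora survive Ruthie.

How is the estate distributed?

Joaquin: 185,000; Zane: 185,000; Yannick: 370,000; Liora: 370,000

The entire 1,110,000 passes to the descendants.
That amount (1,110,000) is divided into 3 shares of 370,000: Yannick and Liora each take 370,000; Sibyl's 370,000 share passes to Sibyl's issue.
Sibyl's share (370,000) is divided into 2 shares of 185,000: Joaquin and Zane each take 185,000.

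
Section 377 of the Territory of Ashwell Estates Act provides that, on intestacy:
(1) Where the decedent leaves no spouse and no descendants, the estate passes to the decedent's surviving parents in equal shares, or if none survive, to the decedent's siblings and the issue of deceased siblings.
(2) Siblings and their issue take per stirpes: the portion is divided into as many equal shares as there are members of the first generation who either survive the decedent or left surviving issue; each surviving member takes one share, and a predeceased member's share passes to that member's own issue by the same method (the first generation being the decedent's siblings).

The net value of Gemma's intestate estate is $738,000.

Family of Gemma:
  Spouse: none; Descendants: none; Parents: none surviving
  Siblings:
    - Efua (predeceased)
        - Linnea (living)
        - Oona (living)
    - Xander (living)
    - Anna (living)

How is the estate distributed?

Linnea: $123,000; Oona: $123,000; Xander: $246,000; Anna: $246,000

The entire $738,000 passes to the siblings and their issue.
That amount ($738,000) is divided into 3 shares of $246,000: Xander and Anna each take $246,000; Efua's $246,000 share passes to Efua's issue.
Efua's share ($246,000) is divided into 2 shares of $123,000: Linnea and Oona each take $123,000.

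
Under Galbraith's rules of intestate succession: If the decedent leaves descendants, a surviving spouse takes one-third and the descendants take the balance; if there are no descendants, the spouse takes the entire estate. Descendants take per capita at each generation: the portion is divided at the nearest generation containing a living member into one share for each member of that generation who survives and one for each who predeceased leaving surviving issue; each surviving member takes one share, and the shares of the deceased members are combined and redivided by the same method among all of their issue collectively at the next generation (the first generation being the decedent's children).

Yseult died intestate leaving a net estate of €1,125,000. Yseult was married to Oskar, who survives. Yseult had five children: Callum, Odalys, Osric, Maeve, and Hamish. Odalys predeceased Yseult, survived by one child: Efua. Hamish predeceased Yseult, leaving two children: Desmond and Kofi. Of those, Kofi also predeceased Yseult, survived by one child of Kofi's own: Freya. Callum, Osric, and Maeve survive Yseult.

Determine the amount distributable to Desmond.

Oskar takes one-third of €1,125,000 = €375,000. The remaining €750,000 passes to the descendants.
The descendants' portion (€750,000) is divided at the children's generation into 5 shares of €150,000. Callum, Osric, and Maeve each take €150,000. The 2 shares of the deceased (Odalys and Hamish) are combined into a pool of €300,000.
That pool (€300,000) is divided at the grandchildren's generation into 3 shares of €100,000. Efua and Desmond each take €100,000. The remaining share for the deceased Kofi (€100,000) is carried to the next generation.
That pool (€100,000) passes entirely to Freya, the sole taker at the great-grandchildren's generation.

Desmond receives €100,000.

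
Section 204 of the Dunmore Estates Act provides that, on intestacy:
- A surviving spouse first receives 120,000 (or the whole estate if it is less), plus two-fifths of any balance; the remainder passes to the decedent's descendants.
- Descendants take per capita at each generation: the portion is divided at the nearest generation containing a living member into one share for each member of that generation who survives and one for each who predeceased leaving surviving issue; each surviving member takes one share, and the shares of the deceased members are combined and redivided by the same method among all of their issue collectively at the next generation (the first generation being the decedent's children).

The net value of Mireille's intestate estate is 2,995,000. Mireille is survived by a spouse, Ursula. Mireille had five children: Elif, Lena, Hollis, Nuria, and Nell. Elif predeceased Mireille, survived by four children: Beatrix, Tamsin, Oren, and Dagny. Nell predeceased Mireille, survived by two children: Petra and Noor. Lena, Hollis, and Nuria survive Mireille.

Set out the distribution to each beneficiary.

Ursula: 1,270,000; Beatrix: 115,000; Tamsin: 115,000; Oren: 115,000; Dagny: 115,000; Lena: 345,000; Hollis: 345,000; Nuria: 345,000; Petra: 115,000; Noor: 115,000

Ursula first takes 120,000, leaving a balance of 2,875,000. Ursula then takes two-fifths of the balance (1,150,000), for a total of 1,270,000. The remaining 1,725,000 passes to the descendants.
The descendants' portion (1,725,000) is divided at the children's generation into 5 shares of 345,000. Lena, Hollis, and Nuria each take 345,000. The 2 shares of the deceased (Elif and Nell) are combined into a pool of 690,000.
That pool (690,000) is divided at the grandchildren's generation equally among Beatrix, Tamsin, Oren, Dagny, Petra, and Noor: 115,000 each.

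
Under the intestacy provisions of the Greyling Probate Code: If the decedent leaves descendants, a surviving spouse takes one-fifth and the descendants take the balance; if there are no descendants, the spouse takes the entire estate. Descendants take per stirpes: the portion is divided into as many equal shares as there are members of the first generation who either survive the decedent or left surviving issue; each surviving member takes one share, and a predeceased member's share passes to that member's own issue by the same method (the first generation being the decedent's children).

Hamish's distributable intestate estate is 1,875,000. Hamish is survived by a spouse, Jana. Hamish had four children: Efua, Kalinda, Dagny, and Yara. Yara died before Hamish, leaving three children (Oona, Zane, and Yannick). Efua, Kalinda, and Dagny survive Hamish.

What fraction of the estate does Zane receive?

Zane receives 1/15 of the estate.

Jana takes one-fifth of 1,875,000 = 375,000. The remaining 1,500,000 passes to the descendants.
The descendants' portion (1,500,000) is divided into 4 shares of 375,000: Efua, Kalinda, and Dagny each take 375,000; Yara's 375,000 share passes to Yara's issue.
Yara's share (375,000) is divided into 3 shares of 125,000: Oona, Zane, and Yannick each take 125,000.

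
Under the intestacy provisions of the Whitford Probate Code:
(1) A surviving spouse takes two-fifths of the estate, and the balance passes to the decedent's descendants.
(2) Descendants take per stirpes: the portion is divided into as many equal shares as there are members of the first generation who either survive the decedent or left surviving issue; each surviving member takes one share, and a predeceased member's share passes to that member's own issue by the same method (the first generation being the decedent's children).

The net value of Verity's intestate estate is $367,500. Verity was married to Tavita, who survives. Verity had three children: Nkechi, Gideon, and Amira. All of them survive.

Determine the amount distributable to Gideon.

Tavita takes two-fifths of $367,500 = $147,000. The remaining $220,500 passes to the descendants.
The descendants' portion ($220,500) is divided into 3 shares of $73,500: Nkechi, Gideon, and Amira each take $73,500.

Gideon receives $73,500.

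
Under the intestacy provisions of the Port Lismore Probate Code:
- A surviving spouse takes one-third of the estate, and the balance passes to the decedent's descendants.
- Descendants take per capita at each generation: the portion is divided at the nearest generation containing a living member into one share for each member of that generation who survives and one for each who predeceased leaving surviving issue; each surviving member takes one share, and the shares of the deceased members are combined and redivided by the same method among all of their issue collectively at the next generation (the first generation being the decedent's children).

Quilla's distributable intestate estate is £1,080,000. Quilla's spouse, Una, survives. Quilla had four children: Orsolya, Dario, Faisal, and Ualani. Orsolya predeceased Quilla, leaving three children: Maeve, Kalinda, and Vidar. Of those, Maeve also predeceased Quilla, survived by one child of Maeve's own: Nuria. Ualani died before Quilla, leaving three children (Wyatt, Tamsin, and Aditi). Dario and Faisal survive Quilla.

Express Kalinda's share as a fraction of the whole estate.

Una takes one-third of £1,080,000 = £360,000. The remaining £720,000 passes to the descendants.
The descendants' portion (£720,000) is divided at the children's generation into 4 shares of £180,000. Dario and Faisal each take £180,000. The 2 shares of the deceased (Orsolya and Ualani) are combined into a pool of £360,000.
That pool (£360,000) is divided at the grandchildren's generation into 6 shares of £60,000. Kalinda, Vidar, Wyatt, Tamsin, and Aditi each take £60,000. The remaining share for the deceased Maeve (£60,000) is carried to the next generation.
That pool (£60,000) passes entirely to Nuria, the sole taker at the great-grandchildren's generation.

Kalinda receives 1/18 of the estate.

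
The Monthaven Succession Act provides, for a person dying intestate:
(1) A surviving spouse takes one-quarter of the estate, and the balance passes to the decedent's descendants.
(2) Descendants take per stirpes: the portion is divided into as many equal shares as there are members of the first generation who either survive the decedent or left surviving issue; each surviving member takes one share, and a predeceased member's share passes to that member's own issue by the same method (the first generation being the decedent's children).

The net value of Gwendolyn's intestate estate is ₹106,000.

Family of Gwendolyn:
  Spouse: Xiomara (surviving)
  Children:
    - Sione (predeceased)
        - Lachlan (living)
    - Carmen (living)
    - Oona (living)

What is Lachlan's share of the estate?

Xiomara takes one-quarter of ₹106,000 = ₹26,500. The remaining ₹79,500 passes to the descendants.
The descendants' portion (₹79,500) is divided into 3 shares of ₹26,500: Carmen and Oona each take ₹26,500; Sione's ₹26,500 share passes to Sione's issue.
Sione's share (₹26,500) passes entirely to Lachlan.

Lachlan receives ₹26,500.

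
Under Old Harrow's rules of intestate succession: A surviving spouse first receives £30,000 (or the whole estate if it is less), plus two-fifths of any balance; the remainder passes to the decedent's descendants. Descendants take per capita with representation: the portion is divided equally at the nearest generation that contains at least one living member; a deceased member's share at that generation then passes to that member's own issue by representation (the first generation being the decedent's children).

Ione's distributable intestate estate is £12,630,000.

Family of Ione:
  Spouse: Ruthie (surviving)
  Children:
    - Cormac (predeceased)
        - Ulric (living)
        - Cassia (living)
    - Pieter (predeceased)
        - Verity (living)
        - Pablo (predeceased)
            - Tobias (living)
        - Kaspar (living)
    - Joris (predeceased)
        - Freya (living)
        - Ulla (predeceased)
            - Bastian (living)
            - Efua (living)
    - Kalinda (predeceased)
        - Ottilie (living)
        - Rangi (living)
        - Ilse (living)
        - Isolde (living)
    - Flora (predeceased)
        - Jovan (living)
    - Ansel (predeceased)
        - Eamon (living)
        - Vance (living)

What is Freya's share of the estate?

Freya receives £540,000.

Ruthie first takes £30,000, leaving a balance of £12,600,000. Ruthie then takes two-fifths of the balance (£5,040,000), for a total of £5,070,000. The remaining £7,560,000 passes to the descendants.
No child survives, so the initial division is made at the grandchildren's generation.
The descendants' portion (£7,560,000) is divided into 14 shares of £540,000: Ulric, Cassia, Verity, Kaspar, Freya, Ottilie, Rangi, Ilse, Isolde, Jovan, Eamon, and Vance each take £540,000; Pablo's £540,000 share passes to Pablo's issue; Ulla's £540,000 share passes to Ulla's issue.
Pablo's share (£540,000) passes entirely to Tobias.
Ulla's share (£540,000) is divided into 2 shares of £270,000: Bastian and Efua each take £270,000.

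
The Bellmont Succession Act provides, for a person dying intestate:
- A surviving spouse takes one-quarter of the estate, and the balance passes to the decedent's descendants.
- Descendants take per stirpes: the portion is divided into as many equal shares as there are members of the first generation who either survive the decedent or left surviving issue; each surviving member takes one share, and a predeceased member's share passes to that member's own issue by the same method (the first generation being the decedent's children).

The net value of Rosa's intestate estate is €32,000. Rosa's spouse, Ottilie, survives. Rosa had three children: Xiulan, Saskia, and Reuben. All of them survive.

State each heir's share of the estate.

Ottilie: €8,000; Xiulan: €8,000; Saskia: €8,000; Reuben: €8,000

Ottilie takes one-quarter of €32,000 = €8,000. The remaining €24,000 passes to the descendants.
The descendants' portion (€24,000) is divided into 3 shares of €8,000: Xiulan, Saskia, and Reuben each take €8,000.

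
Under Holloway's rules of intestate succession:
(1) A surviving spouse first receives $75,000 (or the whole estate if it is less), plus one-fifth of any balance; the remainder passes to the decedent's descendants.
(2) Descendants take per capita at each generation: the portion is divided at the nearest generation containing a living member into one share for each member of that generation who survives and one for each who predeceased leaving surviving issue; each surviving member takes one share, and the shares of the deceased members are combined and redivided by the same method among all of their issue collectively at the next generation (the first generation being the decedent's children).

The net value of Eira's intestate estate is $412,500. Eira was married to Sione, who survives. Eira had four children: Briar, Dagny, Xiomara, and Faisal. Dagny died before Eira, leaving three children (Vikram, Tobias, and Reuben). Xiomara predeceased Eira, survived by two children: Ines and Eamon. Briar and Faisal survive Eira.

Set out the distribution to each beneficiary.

Sione first takes $75,000, leaving a balance of $337,500. Sione then takes one-fifth of the balance ($67,500), for a total of $142,500. The remaining $270,000 passes to the descendants.
The descendants' portion ($270,000) is divided at the children's generation into 4 shares of $67,500. Briar and Faisal each take $67,500. The 2 shares of the deceased (Dagny and Xiomara) are combined into a pool of $135,000.
That pool ($135,000) is divided at the grandchildren's generation equally among Vikram, Tobias, Reuben, Ines, and Eamon: $27,000 each.

Sione: $142,500; Briar: $67,500; Vikram: $27,000; Tobias: $27,000; Reuben: $27,000; Ines: $27,000; Eamon: $27,000; Faisal: $67,500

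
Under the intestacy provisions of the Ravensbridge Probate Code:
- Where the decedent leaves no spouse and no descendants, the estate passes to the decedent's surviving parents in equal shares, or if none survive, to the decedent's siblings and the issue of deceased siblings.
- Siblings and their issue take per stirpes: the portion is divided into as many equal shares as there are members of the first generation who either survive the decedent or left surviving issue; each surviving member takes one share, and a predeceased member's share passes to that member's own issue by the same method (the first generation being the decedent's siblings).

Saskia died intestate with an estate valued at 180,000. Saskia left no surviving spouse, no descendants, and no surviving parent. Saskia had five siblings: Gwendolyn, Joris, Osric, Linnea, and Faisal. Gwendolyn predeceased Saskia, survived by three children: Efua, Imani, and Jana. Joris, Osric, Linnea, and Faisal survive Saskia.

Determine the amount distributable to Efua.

Efua receives 12,000.

The entire 180,000 passes to the siblings and their issue.
That amount (180,000) is divided into 5 shares of 36,000: Joris, Osric, Linnea, and Faisal each take 36,000; Gwendolyn's 36,000 share passes to Gwendolyn's issue.
Gwendolyn's share (36,000) is divided into 3 shares of 12,000: Efua, Imani, and Jana each take 12,000.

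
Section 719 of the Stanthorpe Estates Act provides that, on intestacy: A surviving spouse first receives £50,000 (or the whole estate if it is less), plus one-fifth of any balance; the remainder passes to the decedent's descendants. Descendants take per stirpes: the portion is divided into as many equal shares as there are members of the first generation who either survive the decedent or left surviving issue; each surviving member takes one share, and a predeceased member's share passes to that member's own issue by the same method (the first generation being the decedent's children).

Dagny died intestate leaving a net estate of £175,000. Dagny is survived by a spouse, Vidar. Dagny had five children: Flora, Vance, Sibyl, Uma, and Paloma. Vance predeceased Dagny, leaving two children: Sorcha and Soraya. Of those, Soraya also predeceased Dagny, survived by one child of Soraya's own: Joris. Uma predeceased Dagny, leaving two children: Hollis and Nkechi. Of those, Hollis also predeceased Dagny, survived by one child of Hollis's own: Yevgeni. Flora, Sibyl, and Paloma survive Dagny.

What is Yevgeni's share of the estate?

Yevgeni receives £10,000.

Vidar first takes £50,000, leaving a balance of £125,000. Vidar then takes one-fifth of the balance (£25,000), for a total of £75,000. The remaining £100,000 passes to the descendants.
The descendants' portion (£100,000) is divided into 5 shares of £20,000: Flora, Sibyl, and Paloma each take £20,000; Vance's £20,000 share passes to Vance's issue; Uma's £20,000 share passes to Uma's issue.
Vance's share (£20,000) is divided into 2 shares of £10,000: Sorcha takes £10,000; Soraya's £10,000 share passes to Soraya's issue.
Soraya's share (£10,000) passes entirely to Joris.
Uma's share (£20,000) is divided into 2 shares of £10,000: Nkechi takes £10,000; Hollis's £10,000 share passes to Hollis's issue.
Hollis's share (£10,000) passes entirely to Yevgeni.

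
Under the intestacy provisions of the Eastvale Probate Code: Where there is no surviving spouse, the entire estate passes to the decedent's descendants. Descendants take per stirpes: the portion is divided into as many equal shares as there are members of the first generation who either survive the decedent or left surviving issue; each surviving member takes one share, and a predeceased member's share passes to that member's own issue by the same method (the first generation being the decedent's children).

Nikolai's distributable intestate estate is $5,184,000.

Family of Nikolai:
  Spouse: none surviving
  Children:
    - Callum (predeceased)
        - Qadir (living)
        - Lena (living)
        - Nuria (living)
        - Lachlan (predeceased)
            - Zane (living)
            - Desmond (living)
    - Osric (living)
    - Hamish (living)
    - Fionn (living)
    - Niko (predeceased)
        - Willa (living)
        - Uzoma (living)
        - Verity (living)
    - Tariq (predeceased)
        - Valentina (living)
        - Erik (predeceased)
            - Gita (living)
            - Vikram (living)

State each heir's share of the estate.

Qadir: $216,000; Lena: $216,000; Nuria: $216,000; Zane: $108,000; Desmond: $108,000; Osric: $864,000; Hamish: $864,000; Fionn: $864,000; Willa: $288,000; Uzoma: $288,000; Verity: $288,000; Valentina: $432,000; Gita: $216,000; Vikram: $216,000

The entire $5,184,000 passes to the descendants.
That amount ($5,184,000) is divided into 6 shares of $864,000: Osric, Hamish, and Fionn each take $864,000; Callum's $864,000 share passes to Callum's issue; Niko's $864,000 share passes to Niko's issue; Tariq's $864,000 share passes to Tariq's issue.
Callum's share ($864,000) is divided into 4 shares of $216,000: Qadir, Lena, and Nuria each take $216,000; Lachlan's $216,000 share passes to Lachlan's issue.
Lachlan's share ($216,000) is divided into 2 shares of $108,000: Zane and Desmond each take $108,000.
Niko's share ($864,000) is divided into 3 shares of $288,000: Willa, Uzoma, and Verity each take $288,000.
Tariq's share ($864,000) is divided into 2 shares of $432,000: Valentina takes $432,000; Erik's $432,000 share passes to Erik's issue.
Erik's share ($432,000) is divided into 2 shares of $216,000: Gita and Vikram each take $216,000.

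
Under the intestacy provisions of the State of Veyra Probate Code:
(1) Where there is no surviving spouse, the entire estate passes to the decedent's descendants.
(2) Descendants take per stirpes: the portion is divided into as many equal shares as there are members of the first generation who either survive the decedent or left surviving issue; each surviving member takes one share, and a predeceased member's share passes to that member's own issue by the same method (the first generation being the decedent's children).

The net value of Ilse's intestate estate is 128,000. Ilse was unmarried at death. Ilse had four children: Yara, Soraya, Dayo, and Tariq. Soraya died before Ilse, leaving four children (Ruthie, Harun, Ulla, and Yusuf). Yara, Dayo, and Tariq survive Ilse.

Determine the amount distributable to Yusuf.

Yusuf receives 8,000.

The entire 128,000 passes to the descendants.
That amount (128,000) is divided into 4 shares of 32,000: Yara, Dayo, and Tariq each take 32,000; Soraya's 32,000 share passes to Soraya's issue.
Soraya's share (32,000) is divided into 4 shares of 8,000: Ruthie, Harun, Ulla, and Yusuf each take 8,000.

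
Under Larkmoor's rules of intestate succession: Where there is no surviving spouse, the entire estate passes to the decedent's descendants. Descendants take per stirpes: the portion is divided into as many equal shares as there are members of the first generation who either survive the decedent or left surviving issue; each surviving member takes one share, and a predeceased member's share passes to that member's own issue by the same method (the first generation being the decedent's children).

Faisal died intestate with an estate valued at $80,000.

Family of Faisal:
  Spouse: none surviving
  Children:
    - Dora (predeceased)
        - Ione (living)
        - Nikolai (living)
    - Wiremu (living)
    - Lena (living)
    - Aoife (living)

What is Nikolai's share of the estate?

The entire $80,000 passes to the descendants.
That amount ($80,000) is divided into 4 shares of $20,000: Wiremu, Lena, and Aoife each take $20,000; Dora's $20,000 share passes to Dora's issue.
Dora's share ($20,000) is divided into 2 shares of $10,000: Ione and Nikolai each take $10,000.

Nikolai receives $10,000.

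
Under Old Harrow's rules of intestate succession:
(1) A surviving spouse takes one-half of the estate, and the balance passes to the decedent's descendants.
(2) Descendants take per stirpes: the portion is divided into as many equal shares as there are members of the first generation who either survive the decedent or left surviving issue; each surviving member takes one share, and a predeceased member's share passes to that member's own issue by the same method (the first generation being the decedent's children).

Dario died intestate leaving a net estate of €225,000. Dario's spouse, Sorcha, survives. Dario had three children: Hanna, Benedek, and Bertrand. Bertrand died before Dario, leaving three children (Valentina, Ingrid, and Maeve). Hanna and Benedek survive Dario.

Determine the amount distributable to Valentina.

Sorcha takes one-half of €225,000 = €112,500. The remaining €112,500 passes to the descendants.
The descendants' portion (€112,500) is divided into 3 shares of €37,500: Hanna and Benedek each take €37,500; Bertrand's €37,500 share passes to Bertrand's issue.
Bertrand's share (€37,500) is divided into 3 shares of €12,500: Valentina, Ingrid, and Maeve each take €12,500.

Valentina receives €12,500.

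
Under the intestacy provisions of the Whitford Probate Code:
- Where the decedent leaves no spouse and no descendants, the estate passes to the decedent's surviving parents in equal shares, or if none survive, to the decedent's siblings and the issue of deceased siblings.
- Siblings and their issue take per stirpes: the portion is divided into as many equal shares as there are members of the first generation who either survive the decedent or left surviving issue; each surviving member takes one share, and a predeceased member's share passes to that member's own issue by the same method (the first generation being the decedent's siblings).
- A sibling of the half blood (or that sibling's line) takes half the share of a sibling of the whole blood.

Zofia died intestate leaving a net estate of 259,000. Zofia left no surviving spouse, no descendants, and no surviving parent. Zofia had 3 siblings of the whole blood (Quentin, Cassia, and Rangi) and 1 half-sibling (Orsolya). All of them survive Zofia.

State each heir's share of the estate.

The entire 259,000 passes to the siblings and their issue.
Counting each half-blood sibling's line as half a unit, there are 7/2 units in 259,000, so one unit is 74,000. Whole-blood lines (Quentin, Cassia, and Rangi) take 74,000 each; half-blood lines (Orsolya) take 37,000 each.

Orsolya: 37,000; Quentin: 74,000; Cassia: 74,000; Rangi: 74,000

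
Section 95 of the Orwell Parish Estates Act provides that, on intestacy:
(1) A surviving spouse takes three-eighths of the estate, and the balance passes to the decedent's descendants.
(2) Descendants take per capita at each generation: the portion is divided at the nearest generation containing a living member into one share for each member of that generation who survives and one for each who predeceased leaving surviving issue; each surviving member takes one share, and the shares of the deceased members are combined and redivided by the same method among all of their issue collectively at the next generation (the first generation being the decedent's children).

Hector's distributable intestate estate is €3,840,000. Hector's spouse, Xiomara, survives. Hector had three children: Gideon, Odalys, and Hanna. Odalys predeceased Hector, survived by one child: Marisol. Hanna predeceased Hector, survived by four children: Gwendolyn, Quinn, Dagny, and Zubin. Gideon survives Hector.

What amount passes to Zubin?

Xiomara takes three-eighths of €3,840,000 = €1,440,000. The remaining €2,400,000 passes to the descendants.
The descendants' portion (€2,400,000) is divided at the children's generation into 3 shares of €800,000. Gideon takes €800,000. The 2 shares of the deceased (Odalys and Hanna) are combined into a pool of €1,600,000.
That pool (€1,600,000) is divided at the grandchildren's generation equally among Marisol, Gwendolyn, Quinn, Dagny, and Zubin: €320,000 each.

Zubin receives €320,000.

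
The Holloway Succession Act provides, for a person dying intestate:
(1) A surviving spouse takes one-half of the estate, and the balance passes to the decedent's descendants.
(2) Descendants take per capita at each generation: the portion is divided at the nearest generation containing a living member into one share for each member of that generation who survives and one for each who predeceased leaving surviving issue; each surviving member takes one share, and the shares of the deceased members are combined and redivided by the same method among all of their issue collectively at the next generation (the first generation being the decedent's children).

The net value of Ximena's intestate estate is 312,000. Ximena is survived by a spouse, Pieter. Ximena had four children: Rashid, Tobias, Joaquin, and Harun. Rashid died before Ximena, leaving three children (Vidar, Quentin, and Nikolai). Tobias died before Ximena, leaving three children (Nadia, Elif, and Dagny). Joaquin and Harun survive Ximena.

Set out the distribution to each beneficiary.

Pieter takes one-half of 312,000 = 156,000. The remaining 156,000 passes to the descendants.
The descendants' portion (156,000) is divided at the children's generation into 4 shares of 39,000. Joaquin and Harun each take 39,000. The 2 shares of the deceased (Rashid and Tobias) are combined into a pool of 78,000.
That pool (78,000) is divided at the grandchildren's generation equally among Vidar, Quentin, Nikolai, Nadia, Elif, and Dagny: 13,000 each.

Pieter: 156,000; Vidar: 13,000; Quentin: 13,000; Nikolai: 13,000; Nadia: 13,000; Elif: 13,000; Dagny: 13,000; Joaquin: 39,000; Harun: 39,000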